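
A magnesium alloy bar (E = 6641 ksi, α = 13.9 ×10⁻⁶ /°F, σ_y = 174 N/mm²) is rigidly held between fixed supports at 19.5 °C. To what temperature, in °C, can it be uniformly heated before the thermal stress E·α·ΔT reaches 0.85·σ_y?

E = 6641 ksi = 45.79 GPa.
α = 13.9×10⁻⁶/°F × 9/5 = 25.0×10⁻⁶/K.
σ_y = 174 N/mm² = 174.0 MPa.
E·α·ΔT = 147.9 MPa ⇒ ΔT = 147.9 / (45.79×10³ × 25.0×10⁻⁶) = 129.1 K.
T = 19.5 + 129.1 = 148.6 °C.

149 °C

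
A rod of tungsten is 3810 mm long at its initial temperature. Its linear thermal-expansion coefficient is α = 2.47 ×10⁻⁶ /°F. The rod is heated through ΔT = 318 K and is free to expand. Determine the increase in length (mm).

5.39 mm

Convert α: 2.47×10⁻⁶/°F × (9/5) = 4.45×10⁻⁶/K.
ΔL = α·L₀·ΔT = 4.45×10⁻⁶ × 3810 mm × 318.0 K = 5.39 mm.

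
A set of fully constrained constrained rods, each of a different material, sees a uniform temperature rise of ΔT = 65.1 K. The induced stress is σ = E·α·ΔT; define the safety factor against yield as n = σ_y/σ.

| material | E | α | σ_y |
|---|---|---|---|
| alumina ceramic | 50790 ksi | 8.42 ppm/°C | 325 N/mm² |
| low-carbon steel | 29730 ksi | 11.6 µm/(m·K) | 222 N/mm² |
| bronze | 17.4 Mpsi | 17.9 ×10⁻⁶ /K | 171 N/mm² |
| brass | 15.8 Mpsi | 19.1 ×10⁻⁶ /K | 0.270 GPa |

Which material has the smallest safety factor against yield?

bronze

In consistent units (E in GPa, α in ×10⁻⁶/K, σ_y in MPa):
  alumina ceramic: E = 350.2, α = 8.42, σ_y = 325.0 → σ = 192 MPa, n = 1.69
  low-carbon steel: E = 205.0, α = 11.6, σ_y = 222.0 → σ = 155 MPa, n = 1.43
  bronze: E = 120.0, α = 17.9, σ_y = 171.0 → σ = 140 MPa, n = 1.22
  brass: E = 108.9, α = 19.1, σ_y = 270.0 → σ = 135 MPa, n = 1.99
Bronze has the lowest safety factor, n = 1.22.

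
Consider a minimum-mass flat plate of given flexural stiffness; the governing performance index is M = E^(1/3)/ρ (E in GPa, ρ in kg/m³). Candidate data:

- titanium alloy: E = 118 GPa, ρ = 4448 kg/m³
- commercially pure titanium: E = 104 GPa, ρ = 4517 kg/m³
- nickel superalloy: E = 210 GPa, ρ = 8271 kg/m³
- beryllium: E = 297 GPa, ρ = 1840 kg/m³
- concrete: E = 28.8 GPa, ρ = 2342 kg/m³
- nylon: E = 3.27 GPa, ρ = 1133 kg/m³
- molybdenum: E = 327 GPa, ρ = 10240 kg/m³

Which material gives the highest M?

Per-candidate index values:
  beryllium: M = 3.63×10⁻³
  nylon: M = 1.31×10⁻³
  concrete: M = 1.31×10⁻³
  titanium alloy: M = 1.10×10⁻³
  commercially pure titanium: M = 1.04×10⁻³
  nickel superalloy: M = 0.719×10⁻³
  molybdenum: M = 0.673×10⁻³
Beryllium ranks first.

beryllium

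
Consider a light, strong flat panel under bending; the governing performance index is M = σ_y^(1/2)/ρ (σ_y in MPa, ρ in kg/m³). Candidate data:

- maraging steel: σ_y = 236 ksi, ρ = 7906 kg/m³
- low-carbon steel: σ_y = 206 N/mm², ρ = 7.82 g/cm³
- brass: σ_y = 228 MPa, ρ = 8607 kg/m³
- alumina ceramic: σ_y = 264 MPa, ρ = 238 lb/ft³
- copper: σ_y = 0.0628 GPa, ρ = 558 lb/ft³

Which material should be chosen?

After converting to SI:
  maraging steel: σ_y = 1627 MPa, ρ = 7906 kg/m³
  low-carbon steel: σ_y = 206.0 MPa, ρ = 7820 kg/m³
  brass: σ_y = 228.0 MPa, ρ = 8607 kg/m³
  alumina ceramic: σ_y = 264.0 MPa, ρ = 3812 kg/m³
  copper: σ_y = 62.80 MPa, ρ = 8938 kg/m³
  maraging steel: M = 5.10×10⁻³
  alumina ceramic: M = 4.26×10⁻³
  low-carbon steel: M = 1.84×10⁻³
  brass: M = 1.75×10⁻³
  copper: M = 0.887×10⁻³
Highest index: maraging steel.

maraging steel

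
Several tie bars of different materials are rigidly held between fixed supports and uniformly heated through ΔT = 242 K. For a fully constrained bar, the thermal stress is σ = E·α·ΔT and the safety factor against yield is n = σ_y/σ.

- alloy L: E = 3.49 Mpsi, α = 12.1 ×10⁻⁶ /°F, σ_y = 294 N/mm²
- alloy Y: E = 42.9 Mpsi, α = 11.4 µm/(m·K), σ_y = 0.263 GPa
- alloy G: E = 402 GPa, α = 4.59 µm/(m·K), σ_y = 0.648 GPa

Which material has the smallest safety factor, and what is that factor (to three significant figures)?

alloy Y, n = 0.322

With everything in SI (GPa, ×10⁻⁶/K, MPa):
  alloy L: E = 24.06, α = 21.8, σ_y = 294.0 → σ = 127 MPa, n = 2.32
  alloy Y: E = 295.8, α = 11.4, σ_y = 263.0 → σ = 816 MPa, n = 0.322
  alloy G: E = 402.0, α = 4.59, σ_y = 648.0 → σ = 447 MPa, n = 1.45
The minimum is alloy Y at n = 0.322.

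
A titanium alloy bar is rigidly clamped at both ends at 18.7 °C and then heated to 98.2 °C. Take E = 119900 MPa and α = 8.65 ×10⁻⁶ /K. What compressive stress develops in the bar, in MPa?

82.5 MPa

E = 119900 MPa = 119.9 GPa.
ΔT = 79.50 K. Constrained thermal stress σ = E·α·ΔT = 119.9×10³ MPa × 8.65×10⁻⁶ × 79.50 = 82.5 MPa (compressive).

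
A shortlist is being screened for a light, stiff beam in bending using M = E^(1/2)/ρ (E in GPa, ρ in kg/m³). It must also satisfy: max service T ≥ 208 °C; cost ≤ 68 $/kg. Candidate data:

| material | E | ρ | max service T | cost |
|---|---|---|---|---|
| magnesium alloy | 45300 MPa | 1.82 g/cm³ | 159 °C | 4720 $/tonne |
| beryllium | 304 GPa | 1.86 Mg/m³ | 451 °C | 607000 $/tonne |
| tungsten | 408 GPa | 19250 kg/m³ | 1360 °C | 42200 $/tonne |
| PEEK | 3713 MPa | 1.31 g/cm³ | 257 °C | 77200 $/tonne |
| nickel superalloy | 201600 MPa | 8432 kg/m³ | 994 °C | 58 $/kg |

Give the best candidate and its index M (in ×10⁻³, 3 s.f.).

nickel superalloy, M = 1.68×10⁻³

Screen on constraints: max service T ≥ 208 °C; cost ≤ 68 $/kg. Survivors: tungsten, nickel superalloy.
In SI units:
  tungsten: E = 408.0 GPa, ρ = 19250 kg/m³
  nickel superalloy: E = 201.6 GPa, ρ = 8432 kg/m³
  nickel superalloy: M = 1.68×10⁻³
  tungsten: M = 1.05×10⁻³
Nickel superalloy ranks first.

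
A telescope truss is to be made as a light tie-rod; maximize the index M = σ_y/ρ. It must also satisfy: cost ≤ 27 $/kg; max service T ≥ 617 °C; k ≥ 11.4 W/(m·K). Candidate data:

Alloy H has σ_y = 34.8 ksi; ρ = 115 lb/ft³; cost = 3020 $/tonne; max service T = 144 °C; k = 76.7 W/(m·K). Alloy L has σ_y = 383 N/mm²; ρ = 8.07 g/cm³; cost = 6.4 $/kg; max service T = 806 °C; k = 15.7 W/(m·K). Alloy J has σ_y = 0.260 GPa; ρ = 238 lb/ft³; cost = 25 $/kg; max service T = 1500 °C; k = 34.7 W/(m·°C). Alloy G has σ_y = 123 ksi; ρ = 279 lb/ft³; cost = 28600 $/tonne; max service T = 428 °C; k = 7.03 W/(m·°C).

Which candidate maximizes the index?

alloy J

Screen on constraints: cost ≤ 27 $/kg; max service T ≥ 617 °C; k ≥ 11.4 W/(m·K). Survivors: alloy L, alloy J.
Convert each candidate to consistent units, then evaluate M:
  alloy L: σ_y = 383.0 MPa, ρ = 8070 kg/m³
  alloy J: σ_y = 260.0 MPa, ρ = 3812 kg/m³
  alloy J: M = 68.2 kN·m/kg
  alloy L: M = 47.5 kN·m/kg
The maximum is for alloy J.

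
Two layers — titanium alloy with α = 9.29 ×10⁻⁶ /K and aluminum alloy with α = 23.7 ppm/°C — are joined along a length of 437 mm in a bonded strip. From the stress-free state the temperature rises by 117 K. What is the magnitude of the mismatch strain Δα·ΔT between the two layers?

1.69×10⁻³

Δα = |9.29 − 23.7|×10⁻⁶/K = 14.4×10⁻⁶/K.
Mismatch strain = Δα·ΔT = 14.4×10⁻⁶ × 117.0 = 1.69×10⁻³.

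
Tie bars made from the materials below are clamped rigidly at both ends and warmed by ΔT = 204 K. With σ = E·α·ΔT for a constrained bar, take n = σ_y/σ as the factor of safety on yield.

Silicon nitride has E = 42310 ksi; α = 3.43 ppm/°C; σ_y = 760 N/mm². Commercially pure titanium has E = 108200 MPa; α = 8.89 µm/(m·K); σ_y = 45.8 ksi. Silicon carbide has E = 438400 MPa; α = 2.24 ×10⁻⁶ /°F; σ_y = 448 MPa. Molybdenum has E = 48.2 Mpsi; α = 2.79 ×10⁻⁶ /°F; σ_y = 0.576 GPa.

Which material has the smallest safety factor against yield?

With everything in SI (GPa, ×10⁻⁶/K, MPa):
  silicon nitride: E = 291.7, α = 3.43, σ_y = 760.0 → σ = 204 MPa, n = 3.72
  commercially pure titanium: E = 108.2, α = 8.89, σ_y = 315.8 → σ = 196 MPa, n = 1.61
  silicon carbide: E = 438.4, α = 4.03, σ_y = 448.0 → σ = 361 MPa, n = 1.24
  molybdenum: E = 332.3, α = 5.02, σ_y = 576.0 → σ = 340 MPa, n = 1.69
The minimum is silicon carbide at n = 1.24.

silicon carbide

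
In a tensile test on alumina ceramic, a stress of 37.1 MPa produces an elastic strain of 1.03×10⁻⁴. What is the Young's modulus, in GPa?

E = σ/ε = 37.1 MPa / 1.03×10⁻⁴ = 360200 MPa = 360 GPa.

360 GPa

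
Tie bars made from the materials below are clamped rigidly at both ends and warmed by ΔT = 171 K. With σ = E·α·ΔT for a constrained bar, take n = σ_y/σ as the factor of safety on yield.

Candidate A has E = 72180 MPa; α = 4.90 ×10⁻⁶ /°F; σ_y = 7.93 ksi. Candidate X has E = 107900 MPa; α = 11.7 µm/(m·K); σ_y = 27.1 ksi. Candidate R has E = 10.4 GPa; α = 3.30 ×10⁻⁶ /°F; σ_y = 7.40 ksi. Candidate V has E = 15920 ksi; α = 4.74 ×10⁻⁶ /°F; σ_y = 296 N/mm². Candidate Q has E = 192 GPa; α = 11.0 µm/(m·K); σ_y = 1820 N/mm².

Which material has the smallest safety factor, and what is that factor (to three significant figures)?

candidate A, n = 0.502

Converting E to GPa, α to ×10⁻⁶/K, σ_y to MPa, then σ and n for each:
  candidate A: E = 72.18, α = 8.82, σ_y = 54.68 → σ = 109 MPa, n = 0.502
  candidate X: E = 107.9, α = 11.7, σ_y = 186.8 → σ = 216 MPa, n = 0.866
  candidate R: E = 10.40, α = 5.94, σ_y = 51.02 → σ = 10.6 MPa, n = 4.83
  candidate V: E = 109.8, α = 8.53, σ_y = 296.0 → σ = 160 MPa, n = 1.85
  candidate Q: E = 192.0, α = 11.0, σ_y = 1820 → σ = 361 MPa, n = 5.04
The minimum is candidate A at n = 0.502.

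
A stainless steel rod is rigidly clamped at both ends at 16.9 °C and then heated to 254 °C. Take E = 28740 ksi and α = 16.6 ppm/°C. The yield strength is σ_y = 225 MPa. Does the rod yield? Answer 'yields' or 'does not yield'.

E = 28740 ksi = 198.2 GPa.
ΔT = 237.1 K. Constrained thermal stress σ = E·α·ΔT = 198.2×10³ MPa × 16.6×10⁻⁶ × 237.1 = 780 MPa (compressive).
Compare to σ_y = 225 MPa: σ ≥ σ_y, so it yields.

yields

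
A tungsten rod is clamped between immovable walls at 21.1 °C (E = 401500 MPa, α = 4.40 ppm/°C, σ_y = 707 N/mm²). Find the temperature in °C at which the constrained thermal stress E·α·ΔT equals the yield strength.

421 °C

E = 401500 MPa = 401.5 GPa.
σ_y = 707 N/mm² = 707.0 MPa.
E·α·ΔT = 707.0 MPa ⇒ ΔT = 707.0 / (401.5×10³ × 4.40×10⁻⁶) = 400.2 K.
T = 21.1 + 400.2 = 421.3 °C.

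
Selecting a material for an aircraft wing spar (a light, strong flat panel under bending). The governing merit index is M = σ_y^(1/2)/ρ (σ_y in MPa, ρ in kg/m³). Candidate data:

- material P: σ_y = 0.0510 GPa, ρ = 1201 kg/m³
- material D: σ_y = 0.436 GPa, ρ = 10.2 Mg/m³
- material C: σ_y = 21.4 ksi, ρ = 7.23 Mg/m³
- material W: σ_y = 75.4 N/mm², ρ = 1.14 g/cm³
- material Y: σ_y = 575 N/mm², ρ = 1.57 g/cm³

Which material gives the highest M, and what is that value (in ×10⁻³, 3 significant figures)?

material Y, M = 15.3×10⁻³

After converting to SI:
  material P: σ_y = 51.00 MPa, ρ = 1201 kg/m³
  material D: σ_y = 436.0 MPa, ρ = 10200 kg/m³
  material C: σ_y = 147.5 MPa, ρ = 7230 kg/m³
  material W: σ_y = 75.40 MPa, ρ = 1140 kg/m³
  material Y: σ_y = 575.0 MPa, ρ = 1570 kg/m³
  material Y: M = 15.3×10⁻³
  material W: M = 7.62×10⁻³
  material P: M = 5.95×10⁻³
  material D: M = 2.05×10⁻³
  material C: M = 1.68×10⁻³
Highest index: material Y.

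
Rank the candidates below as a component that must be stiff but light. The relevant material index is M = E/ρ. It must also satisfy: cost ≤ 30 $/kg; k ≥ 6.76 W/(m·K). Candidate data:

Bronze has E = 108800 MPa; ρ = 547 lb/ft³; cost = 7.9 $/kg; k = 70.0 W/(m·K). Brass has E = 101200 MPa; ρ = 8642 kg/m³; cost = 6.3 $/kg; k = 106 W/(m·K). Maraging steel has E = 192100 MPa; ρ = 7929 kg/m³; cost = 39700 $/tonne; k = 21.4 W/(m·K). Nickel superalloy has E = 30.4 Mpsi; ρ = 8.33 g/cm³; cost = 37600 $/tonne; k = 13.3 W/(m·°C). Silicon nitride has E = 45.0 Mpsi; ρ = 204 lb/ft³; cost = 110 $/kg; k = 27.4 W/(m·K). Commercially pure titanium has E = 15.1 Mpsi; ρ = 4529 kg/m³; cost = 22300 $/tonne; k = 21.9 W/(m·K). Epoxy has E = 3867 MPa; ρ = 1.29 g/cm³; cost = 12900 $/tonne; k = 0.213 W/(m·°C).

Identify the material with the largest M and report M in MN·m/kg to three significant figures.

commercially pure titanium, M = 23.0 MN·m/kg

Screen on constraints: cost ≤ 30 $/kg; k ≥ 6.76 W/(m·K). Survivors: bronze, brass, commercially pure titanium.
Convert each candidate to consistent units, then evaluate M:
  bronze: E = 108.8 GPa, ρ = 8762 kg/m³
  brass: E = 101.2 GPa, ρ = 8642 kg/m³
  commercially pure titanium: E = 104.1 GPa, ρ = 4529 kg/m³
  commercially pure titanium: M = 23.0 MN·m/kg
  bronze: M = 12.4 MN·m/kg
  brass: M = 11.7 MN·m/kg
The maximum is for commercially pure titanium.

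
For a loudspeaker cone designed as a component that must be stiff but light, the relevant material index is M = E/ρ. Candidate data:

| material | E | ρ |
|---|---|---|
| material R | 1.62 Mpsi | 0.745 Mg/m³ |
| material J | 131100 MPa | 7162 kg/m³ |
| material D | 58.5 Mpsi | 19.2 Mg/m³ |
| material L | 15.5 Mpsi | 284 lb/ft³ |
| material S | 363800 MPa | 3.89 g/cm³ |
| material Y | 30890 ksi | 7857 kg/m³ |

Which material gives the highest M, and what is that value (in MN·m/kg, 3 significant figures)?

material S, M = 93.5 MN·m/kg

Normalizing units and computing the index:
  material R: E = 11.17 GPa, ρ = 745.0 kg/m³
  material J: E = 131.1 GPa, ρ = 7162 kg/m³
  material D: E = 403.3 GPa, ρ = 19200 kg/m³
  material L: E = 106.9 GPa, ρ = 4549 kg/m³
  material S: E = 363.8 GPa, ρ = 3890 kg/m³
  material Y: E = 213.0 GPa, ρ = 7857 kg/m³
  material S: M = 93.5 MN·m/kg
  material Y: M = 27.1 MN·m/kg
  material L: M = 23.5 MN·m/kg
  material D: M = 21.0 MN·m/kg
  material J: M = 18.3 MN·m/kg
  material R: M = 15.0 MN·m/kg
The maximum is for material S.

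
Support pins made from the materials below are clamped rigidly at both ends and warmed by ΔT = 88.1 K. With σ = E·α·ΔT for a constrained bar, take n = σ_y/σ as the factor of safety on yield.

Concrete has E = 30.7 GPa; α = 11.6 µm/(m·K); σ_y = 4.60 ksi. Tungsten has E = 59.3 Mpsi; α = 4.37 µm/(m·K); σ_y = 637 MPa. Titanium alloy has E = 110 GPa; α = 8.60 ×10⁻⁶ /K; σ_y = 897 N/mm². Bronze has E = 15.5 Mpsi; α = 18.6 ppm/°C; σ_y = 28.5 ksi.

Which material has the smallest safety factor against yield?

Converting E to GPa, α to ×10⁻⁶/K, σ_y to MPa, then σ and n for each:
  concrete: E = 30.70, α = 11.6, σ_y = 31.72 → σ = 31.4 MPa, n = 1.01
  tungsten: E = 408.9, α = 4.37, σ_y = 637.0 → σ = 157 MPa, n = 4.05
  titanium alloy: E = 110.0, α = 8.60, σ_y = 897.0 → σ = 83.3 MPa, n = 10.8
  bronze: E = 106.9, α = 18.6, σ_y = 196.5 → σ = 175 MPa, n = 1.12
The minimum is concrete at n = 1.01.

concrete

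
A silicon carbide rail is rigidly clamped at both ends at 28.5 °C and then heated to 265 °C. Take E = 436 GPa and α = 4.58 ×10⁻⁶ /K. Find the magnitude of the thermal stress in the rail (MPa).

472 MPa

ΔT = 236.5 K. Constrained thermal stress σ = E·α·ΔT = 436.0×10³ MPa × 4.58×10⁻⁶ × 236.5 = 472 MPa (compressive).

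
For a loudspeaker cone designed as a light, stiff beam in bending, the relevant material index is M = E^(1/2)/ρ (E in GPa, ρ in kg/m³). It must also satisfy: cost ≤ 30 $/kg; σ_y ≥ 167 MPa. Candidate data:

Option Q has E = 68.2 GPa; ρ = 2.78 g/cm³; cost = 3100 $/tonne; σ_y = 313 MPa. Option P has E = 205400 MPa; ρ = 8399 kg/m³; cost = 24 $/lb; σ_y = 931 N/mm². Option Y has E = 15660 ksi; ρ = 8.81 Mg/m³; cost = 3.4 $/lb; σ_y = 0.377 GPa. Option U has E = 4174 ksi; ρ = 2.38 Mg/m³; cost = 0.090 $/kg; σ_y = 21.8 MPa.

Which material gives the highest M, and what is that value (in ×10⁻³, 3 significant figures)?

option Q, M = 2.97×10⁻³

Screen on constraints: cost ≤ 30 $/kg; σ_y ≥ 167 MPa. Survivors: option Q, option Y.
Normalizing units and computing the index:
  option Q: E = 68.20 GPa, ρ = 2780 kg/m³
  option Y: E = 108.0 GPa, ρ = 8810 kg/m³
  option Q: M = 2.97×10⁻³
  option Y: M = 1.18×10⁻³
Option Q ranks first.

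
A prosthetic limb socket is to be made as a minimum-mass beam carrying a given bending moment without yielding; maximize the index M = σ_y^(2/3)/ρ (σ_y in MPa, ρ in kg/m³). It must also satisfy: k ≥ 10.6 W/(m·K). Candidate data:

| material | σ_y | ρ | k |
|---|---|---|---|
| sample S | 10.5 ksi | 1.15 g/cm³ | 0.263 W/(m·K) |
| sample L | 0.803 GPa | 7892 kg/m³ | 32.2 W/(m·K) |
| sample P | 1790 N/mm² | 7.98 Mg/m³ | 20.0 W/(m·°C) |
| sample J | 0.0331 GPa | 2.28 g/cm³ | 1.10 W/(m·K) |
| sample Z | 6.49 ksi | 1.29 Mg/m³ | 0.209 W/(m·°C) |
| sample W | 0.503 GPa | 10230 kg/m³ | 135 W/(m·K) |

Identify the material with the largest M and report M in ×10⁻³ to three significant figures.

sample P, M = 18.5×10⁻³

Screen on constraints: k ≥ 10.6 W/(m·K). Survivors: sample L, sample P, sample W.
Normalizing units and computing the index:
  sample L: σ_y = 803.0 MPa, ρ = 7892 kg/m³
  sample P: σ_y = 1790 MPa, ρ = 7980 kg/m³
  sample W: σ_y = 503.0 MPa, ρ = 10230 kg/m³
  sample P: M = 18.5×10⁻³
  sample L: M = 10.9×10⁻³
  sample W: M = 6.18×10⁻³
Sample P ranks first.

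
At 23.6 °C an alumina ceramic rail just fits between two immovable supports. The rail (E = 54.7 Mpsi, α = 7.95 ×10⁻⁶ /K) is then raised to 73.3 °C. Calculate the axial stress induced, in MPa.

149 MPa

E = 54.7 Mpsi = 377.1 GPa.
ΔT = 49.70 K. Constrained thermal stress σ = E·α·ΔT = 377.1×10³ MPa × 7.95×10⁻⁶ × 49.70 = 149 MPa (compressive).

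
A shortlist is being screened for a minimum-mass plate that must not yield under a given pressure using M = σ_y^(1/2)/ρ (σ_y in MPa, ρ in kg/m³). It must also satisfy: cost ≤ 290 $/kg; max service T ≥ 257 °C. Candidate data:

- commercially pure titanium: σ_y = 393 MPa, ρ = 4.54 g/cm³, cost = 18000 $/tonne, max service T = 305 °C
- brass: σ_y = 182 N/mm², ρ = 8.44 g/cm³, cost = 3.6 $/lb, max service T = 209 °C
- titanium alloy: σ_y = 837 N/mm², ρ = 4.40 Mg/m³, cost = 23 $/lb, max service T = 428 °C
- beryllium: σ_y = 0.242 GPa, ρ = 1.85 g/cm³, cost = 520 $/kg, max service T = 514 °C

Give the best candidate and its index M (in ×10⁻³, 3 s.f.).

Screen on constraints: cost ≤ 290 $/kg; max service T ≥ 257 °C. Survivors: commercially pure titanium, titanium alloy.
Putting every candidate on a common basis:
  commercially pure titanium: σ_y = 393.0 MPa, ρ = 4540 kg/m³
  titanium alloy: σ_y = 837.0 MPa, ρ = 4400 kg/m³
  titanium alloy: M = 6.58×10⁻³
  commercially pure titanium: M = 4.37×10⁻³
Highest index: titanium alloy.

titanium alloy, M = 6.58×10⁻³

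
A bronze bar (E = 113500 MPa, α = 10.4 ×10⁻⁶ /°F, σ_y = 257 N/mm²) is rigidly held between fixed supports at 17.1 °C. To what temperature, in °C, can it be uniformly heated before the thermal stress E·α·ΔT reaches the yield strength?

138 °C

E = 113500 MPa = 113.5 GPa.
α = 10.4×10⁻⁶/°F × 9/5 = 18.7×10⁻⁶/K.
σ_y = 257 N/mm² = 257.0 MPa.
E·α·ΔT = 257.0 MPa ⇒ ΔT = 257.0 / (113.5×10³ × 18.7×10⁻⁶) = 121.0 K.
T = 17.1 + 121.0 = 138.1 °C.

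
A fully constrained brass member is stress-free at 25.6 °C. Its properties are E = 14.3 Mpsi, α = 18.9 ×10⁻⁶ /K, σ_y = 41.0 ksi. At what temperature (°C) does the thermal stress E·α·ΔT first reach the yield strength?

E = 14.3 Mpsi = 98.60 GPa.
σ_y = 41.0 ksi = 282.7 MPa.
E·α·ΔT = 282.7 MPa ⇒ ΔT = 282.7 / (98.60×10³ × 18.9×10⁻⁶) = 151.7 K.
T = 25.6 + 151.7 = 177.3 °C.

177 °C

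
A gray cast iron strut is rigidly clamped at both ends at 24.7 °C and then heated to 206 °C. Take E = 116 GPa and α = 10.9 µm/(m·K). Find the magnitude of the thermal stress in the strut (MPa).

ΔT = 181.3 K. Constrained thermal stress σ = E·α·ΔT = 116.0×10³ MPa × 10.9×10⁻⁶ × 181.3 = 229 MPa (compressive).

229 MPa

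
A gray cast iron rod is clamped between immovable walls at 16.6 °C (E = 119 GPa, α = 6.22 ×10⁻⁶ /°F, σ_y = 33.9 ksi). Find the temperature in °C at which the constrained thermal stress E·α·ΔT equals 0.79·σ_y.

155 °C

α = 6.22×10⁻⁶/°F × 9/5 = 11.2×10⁻⁶/K.
σ_y = 33.9 ksi = 233.7 MPa.
E·α·ΔT = 184.6 MPa ⇒ ΔT = 184.6 / (119.0×10³ × 11.2×10⁻⁶) = 138.6 K.
T = 16.6 + 138.6 = 155.2 °C.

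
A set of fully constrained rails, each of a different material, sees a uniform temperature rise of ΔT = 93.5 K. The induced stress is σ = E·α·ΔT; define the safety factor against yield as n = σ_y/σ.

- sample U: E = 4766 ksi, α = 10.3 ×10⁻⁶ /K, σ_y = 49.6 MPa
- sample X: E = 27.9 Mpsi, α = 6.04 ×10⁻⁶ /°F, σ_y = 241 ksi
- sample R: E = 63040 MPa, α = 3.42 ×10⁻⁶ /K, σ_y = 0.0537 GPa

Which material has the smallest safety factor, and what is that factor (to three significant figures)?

sample U, n = 1.57

In consistent units (E in GPa, α in ×10⁻⁶/K, σ_y in MPa):
  sample U: E = 32.86, α = 10.3, σ_y = 49.60 → σ = 31.6 MPa, n = 1.57
  sample X: E = 192.4, α = 10.9, σ_y = 1662 → σ = 196 MPa, n = 8.50
  sample R: E = 63.04, α = 3.42, σ_y = 53.70 → σ = 20.2 MPa, n = 2.66
The minimum is sample U at n = 1.57.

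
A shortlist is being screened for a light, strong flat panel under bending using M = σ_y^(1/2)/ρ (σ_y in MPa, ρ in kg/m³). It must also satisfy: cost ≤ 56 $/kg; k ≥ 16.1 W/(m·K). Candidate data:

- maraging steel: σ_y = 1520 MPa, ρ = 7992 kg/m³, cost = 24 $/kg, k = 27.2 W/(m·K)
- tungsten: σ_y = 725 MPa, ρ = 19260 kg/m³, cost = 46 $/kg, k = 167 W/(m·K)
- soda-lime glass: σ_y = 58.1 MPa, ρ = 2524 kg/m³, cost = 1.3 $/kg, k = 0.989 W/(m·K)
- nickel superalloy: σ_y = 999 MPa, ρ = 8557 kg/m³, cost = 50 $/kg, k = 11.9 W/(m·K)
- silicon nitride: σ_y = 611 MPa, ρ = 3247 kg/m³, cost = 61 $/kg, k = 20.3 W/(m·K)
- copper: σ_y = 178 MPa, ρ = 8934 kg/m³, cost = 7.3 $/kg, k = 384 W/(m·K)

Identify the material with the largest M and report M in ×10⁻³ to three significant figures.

Screen on constraints: cost ≤ 56 $/kg; k ≥ 16.1 W/(m·K). Survivors: maraging steel, tungsten, copper.
Computing M directly (units already consistent):
  maraging steel: M = 4.88×10⁻³
  copper: M = 1.49×10⁻³
  tungsten: M = 1.40×10⁻³
Highest index: maraging steel.

maraging steel, M = 4.88×10⁻³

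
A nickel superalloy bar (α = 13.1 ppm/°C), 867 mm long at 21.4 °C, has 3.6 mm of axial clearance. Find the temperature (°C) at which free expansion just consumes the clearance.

338 °C

α·L₀·ΔT = 3.6 mm ⇒ ΔT = 3.6 / (13.1×10⁻⁶ × 867.0) = 317.0 K.
T = 21.4 + 317.0 = 338.4 °C.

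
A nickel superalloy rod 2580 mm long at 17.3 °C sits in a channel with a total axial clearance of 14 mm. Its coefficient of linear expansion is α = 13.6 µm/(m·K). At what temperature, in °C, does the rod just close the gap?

α·L₀·ΔT = 14.0 mm ⇒ ΔT = 14.0 / (13.6×10⁻⁶ × 2580.0) = 399.0 K.
T = 17.3 + 399.0 = 416.3 °C.

416 °C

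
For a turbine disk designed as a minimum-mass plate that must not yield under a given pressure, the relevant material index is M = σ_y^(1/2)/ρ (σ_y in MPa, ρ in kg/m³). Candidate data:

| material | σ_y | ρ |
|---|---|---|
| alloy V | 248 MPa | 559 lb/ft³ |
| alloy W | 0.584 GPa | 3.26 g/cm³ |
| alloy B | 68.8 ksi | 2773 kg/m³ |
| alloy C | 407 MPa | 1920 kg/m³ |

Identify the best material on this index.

Putting every candidate on a common basis:
  alloy V: σ_y = 248.0 MPa, ρ = 8954 kg/m³
  alloy W: σ_y = 584.0 MPa, ρ = 3260 kg/m³
  alloy B: σ_y = 474.4 MPa, ρ = 2773 kg/m³
  alloy C: σ_y = 407.0 MPa, ρ = 1920 kg/m³
  alloy C: M = 10.5×10⁻³
  alloy B: M = 7.85×10⁻³
  alloy W: M = 7.41×10⁻³
  alloy V: M = 1.76×10⁻³
The maximum is for alloy C.

alloy C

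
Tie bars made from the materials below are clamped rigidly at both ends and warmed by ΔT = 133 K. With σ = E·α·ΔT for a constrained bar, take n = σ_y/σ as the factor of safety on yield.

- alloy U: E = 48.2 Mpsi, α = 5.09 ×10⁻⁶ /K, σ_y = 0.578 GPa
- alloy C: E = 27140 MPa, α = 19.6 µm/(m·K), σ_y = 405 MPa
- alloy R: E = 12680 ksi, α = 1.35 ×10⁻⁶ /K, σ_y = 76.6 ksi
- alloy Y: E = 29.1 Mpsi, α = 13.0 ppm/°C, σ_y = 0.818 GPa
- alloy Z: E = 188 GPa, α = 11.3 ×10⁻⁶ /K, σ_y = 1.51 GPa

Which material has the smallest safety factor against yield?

alloy Y

Converting E to GPa, α to ×10⁻⁶/K, σ_y to MPa, then σ and n for each:
  alloy U: E = 332.3, α = 5.09, σ_y = 578.0 → σ = 225 MPa, n = 2.57
  alloy C: E = 27.14, α = 19.6, σ_y = 405.0 → σ = 70.7 MPa, n = 5.72
  alloy R: E = 87.43, α = 1.35, σ_y = 528.1 → σ = 15.7 MPa, n = 33.6
  alloy Y: E = 200.6, α = 13.0, σ_y = 818.0 → σ = 347 MPa, n = 2.36
  alloy Z: E = 188.0, α = 11.3, σ_y = 1510 → σ = 283 MPa, n = 5.34
Alloy Y has the lowest safety factor, n = 2.36.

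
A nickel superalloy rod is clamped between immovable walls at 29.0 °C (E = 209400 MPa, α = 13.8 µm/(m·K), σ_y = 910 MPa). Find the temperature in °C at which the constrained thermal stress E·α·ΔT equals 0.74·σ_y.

262 °C

E = 209400 MPa = 209.4 GPa.
E·α·ΔT = 673.4 MPa ⇒ ΔT = 673.4 / (209.4×10³ × 13.8×10⁻⁶) = 233.0 K.
T = 29.0 + 233.0 = 262.0 °C.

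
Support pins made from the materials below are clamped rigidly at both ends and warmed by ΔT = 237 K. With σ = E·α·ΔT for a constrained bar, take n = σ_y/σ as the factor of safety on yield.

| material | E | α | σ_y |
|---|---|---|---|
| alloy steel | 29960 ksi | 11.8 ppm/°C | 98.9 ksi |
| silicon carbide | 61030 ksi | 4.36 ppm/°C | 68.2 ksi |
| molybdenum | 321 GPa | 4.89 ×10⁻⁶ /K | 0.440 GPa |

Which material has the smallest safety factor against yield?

Per material, after unit conversion:
  alloy steel: E = 206.6, α = 11.8, σ_y = 681.9 → σ = 578 MPa, n = 1.18
  silicon carbide: E = 420.8, α = 4.36, σ_y = 470.2 → σ = 435 MPa, n = 1.08
  molybdenum: E = 321.0, α = 4.89, σ_y = 440.0 → σ = 372 MPa, n = 1.18
Smallest n: silicon carbide with n = 1.08.

silicon carbide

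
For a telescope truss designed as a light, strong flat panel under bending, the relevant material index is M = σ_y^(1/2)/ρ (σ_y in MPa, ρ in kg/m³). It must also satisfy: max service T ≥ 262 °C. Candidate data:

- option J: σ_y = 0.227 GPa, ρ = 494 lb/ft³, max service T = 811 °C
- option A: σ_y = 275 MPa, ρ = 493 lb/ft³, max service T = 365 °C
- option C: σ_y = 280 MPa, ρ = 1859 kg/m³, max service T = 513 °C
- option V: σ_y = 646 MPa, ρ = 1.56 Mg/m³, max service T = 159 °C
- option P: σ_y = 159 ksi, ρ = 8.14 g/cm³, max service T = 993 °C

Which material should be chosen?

Screen on constraints: max service T ≥ 262 °C. Survivors: option J, option A, option C, option P.
Normalizing units and computing the index:
  option J: σ_y = 227.0 MPa, ρ = 7913 kg/m³
  option A: σ_y = 275.0 MPa, ρ = 7897 kg/m³
  option C: σ_y = 280.0 MPa, ρ = 1859 kg/m³
  option P: σ_y = 1096 MPa, ρ = 8140 kg/m³
  option C: M = 9.00×10⁻³
  option P: M = 4.07×10⁻³
  option A: M = 2.10×10⁻³
  option J: M = 1.90×10⁻³
Option C ranks first.

option C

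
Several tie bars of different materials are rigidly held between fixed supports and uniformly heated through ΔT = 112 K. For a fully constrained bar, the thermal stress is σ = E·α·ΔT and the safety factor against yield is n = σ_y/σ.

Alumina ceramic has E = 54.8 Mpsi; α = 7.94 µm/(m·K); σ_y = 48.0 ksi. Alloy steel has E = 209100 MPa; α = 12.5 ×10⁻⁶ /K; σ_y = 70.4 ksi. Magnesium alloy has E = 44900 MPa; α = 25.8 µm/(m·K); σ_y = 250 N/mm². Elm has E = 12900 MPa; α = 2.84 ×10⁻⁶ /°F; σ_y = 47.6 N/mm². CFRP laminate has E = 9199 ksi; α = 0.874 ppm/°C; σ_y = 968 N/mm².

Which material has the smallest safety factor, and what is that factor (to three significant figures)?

alumina ceramic, n = 0.985

Converting E to GPa, α to ×10⁻⁶/K, σ_y to MPa, then σ and n for each:
  alumina ceramic: E = 377.8, α = 7.94, σ_y = 330.9 → σ = 336 MPa, n = 0.985
  alloy steel: E = 209.1, α = 12.5, σ_y = 485.4 → σ = 293 MPa, n = 1.66
  magnesium alloy: E = 44.90, α = 25.8, σ_y = 250.0 → σ = 130 MPa, n = 1.93
  elm: E = 12.90, α = 5.11, σ_y = 47.60 → σ = 7.39 MPa, n = 6.44
  CFRP laminate: E = 63.42, α = 0.874, σ_y = 968.0 → σ = 6.21 MPa, n = 156
Alumina ceramic has the lowest safety factor, n = 0.985.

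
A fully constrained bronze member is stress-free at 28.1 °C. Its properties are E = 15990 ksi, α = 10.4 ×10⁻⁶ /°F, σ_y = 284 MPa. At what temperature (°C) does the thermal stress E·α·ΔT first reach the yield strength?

E = 15990 ksi = 110.2 GPa.
α = 10.4×10⁻⁶/°F × 9/5 = 18.7×10⁻⁶/K.
E·α·ΔT = 284.0 MPa ⇒ ΔT = 284.0 / (110.2×10³ × 18.7×10⁻⁶) = 137.6 K.
T = 28.1 + 137.6 = 165.7 °C.

166 °C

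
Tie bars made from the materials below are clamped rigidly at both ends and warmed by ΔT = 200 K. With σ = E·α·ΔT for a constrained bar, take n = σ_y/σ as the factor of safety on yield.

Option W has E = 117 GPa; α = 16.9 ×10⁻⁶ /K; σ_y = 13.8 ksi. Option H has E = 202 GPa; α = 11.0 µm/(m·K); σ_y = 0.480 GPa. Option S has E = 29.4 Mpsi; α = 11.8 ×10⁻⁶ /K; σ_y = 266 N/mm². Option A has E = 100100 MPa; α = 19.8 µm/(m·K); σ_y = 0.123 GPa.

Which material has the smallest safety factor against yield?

Per material, after unit conversion:
  option W: E = 117.0, α = 16.9, σ_y = 95.15 → σ = 395 MPa, n = 0.241
  option H: E = 202.0, α = 11.0, σ_y = 480.0 → σ = 444 MPa, n = 1.08
  option S: E = 202.7, α = 11.8, σ_y = 266.0 → σ = 478 MPa, n = 0.556
  option A: E = 100.1, α = 19.8, σ_y = 123.0 → σ = 396 MPa, n = 0.310
The minimum is option W at n = 0.241.

option W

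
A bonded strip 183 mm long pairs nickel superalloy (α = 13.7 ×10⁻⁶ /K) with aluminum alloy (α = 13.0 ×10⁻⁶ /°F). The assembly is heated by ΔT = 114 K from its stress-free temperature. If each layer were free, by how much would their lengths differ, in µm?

aluminum alloy: α = 13.0×10⁻⁶/°F × 9/5 = 23.4×10⁻⁶/K.
Δα = |13.7 − 23.4|×10⁻⁶/K = 9.70×10⁻⁶/K.
ΔL_mismatch = Δα·L·ΔT = 9.70×10⁻⁶ × 183.0 mm × 114.0 K = 202 µm.

202 µm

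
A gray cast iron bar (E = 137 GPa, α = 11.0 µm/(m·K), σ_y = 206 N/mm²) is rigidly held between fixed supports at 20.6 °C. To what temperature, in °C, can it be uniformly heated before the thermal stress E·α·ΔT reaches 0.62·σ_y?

105 °C

σ_y = 206 N/mm² = 206.0 MPa.
E·α·ΔT = 127.7 MPa ⇒ ΔT = 127.7 / (137.0×10³ × 11.0×10⁻⁶) = 84.75 K.
T = 20.6 + 84.75 = 105.4 °C.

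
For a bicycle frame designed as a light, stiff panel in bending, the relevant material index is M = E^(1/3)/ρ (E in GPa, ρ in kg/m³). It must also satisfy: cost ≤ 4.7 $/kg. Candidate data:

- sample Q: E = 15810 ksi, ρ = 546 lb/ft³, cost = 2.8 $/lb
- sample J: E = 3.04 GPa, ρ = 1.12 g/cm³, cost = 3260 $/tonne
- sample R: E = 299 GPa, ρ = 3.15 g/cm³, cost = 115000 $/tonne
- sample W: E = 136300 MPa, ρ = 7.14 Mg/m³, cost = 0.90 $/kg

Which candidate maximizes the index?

sample J

Screen on constraints: cost ≤ 4.7 $/kg. Survivors: sample J, sample W.
Convert each candidate to consistent units, then evaluate M:
  sample J: E = 3.040 GPa, ρ = 1120 kg/m³
  sample W: E = 136.3 GPa, ρ = 7140 kg/m³
  sample J: M = 1.29×10⁻³
  sample W: M = 0.721×10⁻³
Highest index: sample J.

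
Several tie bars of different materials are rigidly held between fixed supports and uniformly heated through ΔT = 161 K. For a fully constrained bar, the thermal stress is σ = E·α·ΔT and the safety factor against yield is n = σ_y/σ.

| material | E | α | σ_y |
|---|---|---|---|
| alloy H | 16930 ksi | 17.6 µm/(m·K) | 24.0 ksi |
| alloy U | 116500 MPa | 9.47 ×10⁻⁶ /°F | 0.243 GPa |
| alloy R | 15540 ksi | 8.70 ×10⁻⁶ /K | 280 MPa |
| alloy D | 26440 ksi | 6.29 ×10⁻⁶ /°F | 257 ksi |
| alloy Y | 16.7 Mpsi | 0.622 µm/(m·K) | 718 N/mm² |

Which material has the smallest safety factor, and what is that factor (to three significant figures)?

Converting E to GPa, α to ×10⁻⁶/K, σ_y to MPa, then σ and n for each:
  alloy H: E = 116.7, α = 17.6, σ_y = 165.5 → σ = 331 MPa, n = 0.500
  alloy U: E = 116.5, α = 17.0, σ_y = 243.0 → σ = 320 MPa, n = 0.760
  alloy R: E = 107.1, α = 8.70, σ_y = 280.0 → σ = 150 MPa, n = 1.87
  alloy D: E = 182.3, α = 11.3, σ_y = 1772 → σ = 332 MPa, n = 5.33
  alloy Y: E = 115.1, α = 0.622, σ_y = 718.0 → σ = 11.5 MPa, n = 62.3
The minimum is alloy H at n = 0.500.

alloy H, n = 0.500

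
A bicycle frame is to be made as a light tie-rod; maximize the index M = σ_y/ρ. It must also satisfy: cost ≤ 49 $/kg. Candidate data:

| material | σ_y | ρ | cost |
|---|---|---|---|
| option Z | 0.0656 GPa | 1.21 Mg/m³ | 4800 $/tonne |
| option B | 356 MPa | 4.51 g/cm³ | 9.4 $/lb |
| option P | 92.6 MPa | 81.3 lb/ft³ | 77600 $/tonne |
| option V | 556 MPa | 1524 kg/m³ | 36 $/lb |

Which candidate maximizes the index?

Screen on constraints: cost ≤ 49 $/kg. Survivors: option Z, option B.
Normalizing units and computing the index:
  option Z: σ_y = 65.60 MPa, ρ = 1210 kg/m³
  option B: σ_y = 356.0 MPa, ρ = 4510 kg/m³
  option B: M = 78.9 kN·m/kg
  option Z: M = 54.2 kN·m/kg
Highest index: option B.

option B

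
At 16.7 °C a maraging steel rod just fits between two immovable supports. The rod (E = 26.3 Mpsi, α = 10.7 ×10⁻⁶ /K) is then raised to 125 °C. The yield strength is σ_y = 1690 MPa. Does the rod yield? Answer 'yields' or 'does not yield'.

does not yield

E = 26.3 Mpsi = 181.3 GPa.
ΔT = 108.3 K. Constrained thermal stress σ = E·α·ΔT = 181.3×10³ MPa × 10.7×10⁻⁶ × 108.3 = 210 MPa (compressive).
Compare to σ_y = 1690 MPa: σ < σ_y, so it does not yield.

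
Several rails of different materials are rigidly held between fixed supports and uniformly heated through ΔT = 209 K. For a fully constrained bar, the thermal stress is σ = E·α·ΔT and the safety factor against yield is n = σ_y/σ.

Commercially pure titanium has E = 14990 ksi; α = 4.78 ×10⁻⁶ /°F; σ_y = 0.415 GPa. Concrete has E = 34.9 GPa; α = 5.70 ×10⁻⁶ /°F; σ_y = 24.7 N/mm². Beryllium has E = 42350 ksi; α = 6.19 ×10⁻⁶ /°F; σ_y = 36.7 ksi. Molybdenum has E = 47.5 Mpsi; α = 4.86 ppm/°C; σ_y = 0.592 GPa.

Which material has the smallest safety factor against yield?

concrete

Per material, after unit conversion:
  commercially pure titanium: E = 103.4, α = 8.60, σ_y = 415.0 → σ = 186 MPa, n = 2.23
  concrete: E = 34.90, α = 10.3, σ_y = 24.70 → σ = 74.8 MPa, n = 0.330
  beryllium: E = 292.0, α = 11.1, σ_y = 253.0 → σ = 680 MPa, n = 0.372
  molybdenum: E = 327.5, α = 4.86, σ_y = 592.0 → σ = 333 MPa, n = 1.78
The minimum is concrete at n = 0.330.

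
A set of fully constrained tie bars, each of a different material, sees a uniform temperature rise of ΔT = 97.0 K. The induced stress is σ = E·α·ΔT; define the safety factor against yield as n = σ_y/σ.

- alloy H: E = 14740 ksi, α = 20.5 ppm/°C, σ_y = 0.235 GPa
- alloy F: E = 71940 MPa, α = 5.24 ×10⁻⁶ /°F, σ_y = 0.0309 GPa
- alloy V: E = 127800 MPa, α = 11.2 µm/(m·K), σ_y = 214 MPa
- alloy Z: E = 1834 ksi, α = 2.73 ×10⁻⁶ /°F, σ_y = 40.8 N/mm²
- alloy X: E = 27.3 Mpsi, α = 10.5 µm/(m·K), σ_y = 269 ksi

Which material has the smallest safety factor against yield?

With everything in SI (GPa, ×10⁻⁶/K, MPa):
  alloy H: E = 101.6, α = 20.5, σ_y = 235.0 → σ = 202 MPa, n = 1.16
  alloy F: E = 71.94, α = 9.43, σ_y = 30.90 → σ = 65.8 MPa, n = 0.469
  alloy V: E = 127.8, α = 11.2, σ_y = 214.0 → σ = 139 MPa, n = 1.54
  alloy Z: E = 12.64, α = 4.91, σ_y = 40.80 → σ = 6.03 MPa, n = 6.77
  alloy X: E = 188.2, α = 10.5, σ_y = 1855 → σ = 192 MPa, n = 9.67
Alloy F has the lowest safety factor, n = 0.469.

alloy F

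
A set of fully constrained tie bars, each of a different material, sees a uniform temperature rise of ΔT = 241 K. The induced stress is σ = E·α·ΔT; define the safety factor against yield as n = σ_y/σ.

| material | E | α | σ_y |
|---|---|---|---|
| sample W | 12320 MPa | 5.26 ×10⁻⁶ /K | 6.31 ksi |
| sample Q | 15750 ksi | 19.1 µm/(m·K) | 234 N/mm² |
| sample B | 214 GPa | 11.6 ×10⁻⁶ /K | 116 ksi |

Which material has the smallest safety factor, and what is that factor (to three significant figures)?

sample Q, n = 0.468

With everything in SI (GPa, ×10⁻⁶/K, MPa):
  sample W: E = 12.32, α = 5.26, σ_y = 43.51 → σ = 15.6 MPa, n = 2.79
  sample Q: E = 108.6, α = 19.1, σ_y = 234.0 → σ = 500 MPa, n = 0.468
  sample B: E = 214.0, α = 11.6, σ_y = 799.8 → σ = 598 MPa, n = 1.34
The minimum is sample Q at n = 0.468.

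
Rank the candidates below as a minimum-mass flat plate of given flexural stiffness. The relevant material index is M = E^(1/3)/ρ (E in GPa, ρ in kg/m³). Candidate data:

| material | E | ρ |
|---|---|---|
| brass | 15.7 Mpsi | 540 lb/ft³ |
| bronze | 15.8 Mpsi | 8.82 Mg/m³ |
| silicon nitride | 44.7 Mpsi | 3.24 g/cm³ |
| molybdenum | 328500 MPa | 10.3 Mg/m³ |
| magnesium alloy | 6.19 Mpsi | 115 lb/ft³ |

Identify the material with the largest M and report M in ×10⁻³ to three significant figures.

Convert each candidate to consistent units, then evaluate M:
  brass: E = 108.2 GPa, ρ = 8650 kg/m³
  bronze: E = 108.9 GPa, ρ = 8820 kg/m³
  silicon nitride: E = 308.2 GPa, ρ = 3240 kg/m³
  molybdenum: E = 328.5 GPa, ρ = 10300 kg/m³
  magnesium alloy: E = 42.68 GPa, ρ = 1842 kg/m³
  silicon nitride: M = 2.08×10⁻³
  magnesium alloy: M = 1.90×10⁻³
  molybdenum: M = 0.670×10⁻³
  brass: M = 0.551×10⁻³
  bronze: M = 0.541×10⁻³
Silicon nitride ranks first.

silicon nitride, M = 2.08×10⁻³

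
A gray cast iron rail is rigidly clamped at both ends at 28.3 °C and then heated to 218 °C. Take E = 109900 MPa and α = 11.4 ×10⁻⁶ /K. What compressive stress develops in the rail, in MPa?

E = 109900 MPa = 109.9 GPa.
ΔT = 189.7 K. Constrained thermal stress σ = E·α·ΔT = 109.9×10³ MPa × 11.4×10⁻⁶ × 189.7 = 238 MPa (compressive).

238 MPa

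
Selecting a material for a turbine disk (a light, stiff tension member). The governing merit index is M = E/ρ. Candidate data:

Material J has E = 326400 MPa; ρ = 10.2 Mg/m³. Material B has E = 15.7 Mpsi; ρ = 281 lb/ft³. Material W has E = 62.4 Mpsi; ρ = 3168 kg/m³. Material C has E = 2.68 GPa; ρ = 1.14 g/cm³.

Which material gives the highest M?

Convert each candidate to consistent units, then evaluate M:
  material J: E = 326.4 GPa, ρ = 10200 kg/m³
  material B: E = 108.2 GPa, ρ = 4501 kg/m³
  material W: E = 430.2 GPa, ρ = 3168 kg/m³
  material C: E = 2.680 GPa, ρ = 1140 kg/m³
  material W: M = 136 MN·m/kg
  material J: M = 32.0 MN·m/kg
  material B: M = 24.0 MN·m/kg
  material C: M = 2.35 MN·m/kg
Material W has the largest M.

material W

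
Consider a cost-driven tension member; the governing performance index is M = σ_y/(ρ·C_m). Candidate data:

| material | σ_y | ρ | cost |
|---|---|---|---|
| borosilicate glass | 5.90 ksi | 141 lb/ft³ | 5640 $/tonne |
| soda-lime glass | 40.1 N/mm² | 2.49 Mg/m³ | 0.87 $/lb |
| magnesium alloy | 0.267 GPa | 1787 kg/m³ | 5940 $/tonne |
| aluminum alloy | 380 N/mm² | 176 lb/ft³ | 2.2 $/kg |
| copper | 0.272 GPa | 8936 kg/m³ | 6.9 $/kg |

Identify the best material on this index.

Convert each candidate to consistent units, then evaluate M:
  borosilicate glass: σ_y = 40.68 MPa, ρ = 2259 kg/m³, cost = 5.640 $/kg
  soda-lime glass: σ_y = 40.10 MPa, ρ = 2490 kg/m³, cost = 1.918 $/kg
  magnesium alloy: σ_y = 267.0 MPa, ρ = 1787 kg/m³, cost = 5.940 $/kg
  aluminum alloy: σ_y = 380.0 MPa, ρ = 2819 kg/m³, cost = 2.200 $/kg
  copper: σ_y = 272.0 MPa, ρ = 8936 kg/m³, cost = 6.900 $/kg
  aluminum alloy: M = 61.3 kN·m per $
  magnesium alloy: M = 25.2 kN·m per $
  soda-lime glass: M = 8.40 kN·m per $
  copper: M = 4.41 kN·m per $
  borosilicate glass: M = 3.19 kN·m per $
Aluminum alloy has the largest M.

aluminum alloy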